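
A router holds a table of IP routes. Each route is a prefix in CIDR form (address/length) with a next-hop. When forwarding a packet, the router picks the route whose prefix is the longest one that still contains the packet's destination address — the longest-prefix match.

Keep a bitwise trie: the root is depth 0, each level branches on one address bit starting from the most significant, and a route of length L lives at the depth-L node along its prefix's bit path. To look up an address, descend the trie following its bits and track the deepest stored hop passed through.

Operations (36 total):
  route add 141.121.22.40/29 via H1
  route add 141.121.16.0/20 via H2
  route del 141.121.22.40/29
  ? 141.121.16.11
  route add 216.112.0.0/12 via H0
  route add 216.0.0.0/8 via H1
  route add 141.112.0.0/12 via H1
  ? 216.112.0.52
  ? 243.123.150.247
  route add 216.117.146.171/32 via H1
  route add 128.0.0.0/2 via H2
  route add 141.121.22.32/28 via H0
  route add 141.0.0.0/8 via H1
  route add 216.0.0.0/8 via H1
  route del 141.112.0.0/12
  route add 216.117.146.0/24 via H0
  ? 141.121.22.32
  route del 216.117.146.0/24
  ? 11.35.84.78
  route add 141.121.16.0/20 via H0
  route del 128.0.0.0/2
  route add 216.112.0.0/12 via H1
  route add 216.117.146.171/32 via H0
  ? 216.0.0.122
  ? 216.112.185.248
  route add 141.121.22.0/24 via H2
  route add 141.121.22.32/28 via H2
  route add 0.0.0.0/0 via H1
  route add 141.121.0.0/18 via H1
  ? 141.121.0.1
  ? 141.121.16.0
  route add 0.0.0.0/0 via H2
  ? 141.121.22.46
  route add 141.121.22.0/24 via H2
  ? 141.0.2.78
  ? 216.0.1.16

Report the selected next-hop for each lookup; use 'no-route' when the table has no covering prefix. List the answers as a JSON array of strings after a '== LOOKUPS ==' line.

Apply in order:
  + 141.121.22.40/29 (H1) depth=29
  + 141.121.16.0/20 (H2) depth=20
  del 141.121.22.40/29 (clear depth 29)
  ? 141.121.16.11  path d0:-→d1:-→d2:-→d3:-→d4:-→d5:-→d6:-→d7:-→d8:-→d9:-→d10:-→d11:-→d12:-→d13:-→d14:-→d15:-→d16:-→d17:-→d18:-→d19:-→d20:H2→d21:-  best=H2
  + 216.112.0.0/12 (H0) depth=12
  + 216.0.0.0/8 (H1) depth=8
  + 141.112.0.0/12 (H1) depth=12
  ? 216.112.0.52  path d0:-→d1:-→d2:-→d3:-→d4:-→d5:-→d6:-→d7:-→d8:H1→d9:-→d10:-→d11:-→d12:H0  best=H0
  ? 243.123.150.247  path d0:-→d1:-→d2:-  best=no-route
  + 216.117.146.171/32 (H1) depth=32
  + 128.0.0.0/2 (H2) depth=2
  + 141.121.22.32/28 (H0) depth=28
  + 141.0.0.0/8 (H1) depth=8
  + 216.0.0.0/8 (H1) depth=8
  del 141.112.0.0/12 (clear depth 12)
  + 216.117.146.0/24 (H0) depth=24
  ? 141.121.22.32  path d0:-→d1:-→d2:H2→d3:-→d4:-→d5:-→d6:-→d7:-→d8:H1→d9:-→d10:-→d11:-→d12:-→d13:-→d14:-→d15:-→d16:-→d17:-→d18:-→d19:-→d20:H2→d21:-→d22:-→d23:-→d24:-→d25:-→d26:-→d27:-→d28:H0  best=H0
  del 216.117.146.0/24 (clear depth 24)
  ? 11.35.84.78  path d0:-  best=no-route
  + 141.121.16.0/20 (H0) depth=20
  del 128.0.0.0/2 (clear depth 2)
  + 216.112.0.0/12 (H1) depth=12
  + 216.117.146.171/32 (H0) depth=32
  ? 216.0.0.122  path d0:-→d1:-→d2:-→d3:-→d4:-→d5:-→d6:-→d7:-→d8:H1→d9:-  best=H1
  ? 216.112.185.248  path d0:-→d1:-→d2:-→d3:-→d4:-→d5:-→d6:-→d7:-→d8:H1→d9:-→d10:-→d11:-→d12:H1→d13:-  best=H1
  + 141.121.22.0/24 (H2) depth=24
  + 141.121.22.32/28 (H2) depth=28
  + 0.0.0.0/0 (H1) depth=0
  + 141.121.0.0/18 (H1) depth=18
  ? 141.121.0.1  path d0:H1→d1:-→d2:-→d3:-→d4:-→d5:-→d6:-→d7:-→d8:H1→d9:-→d10:-→d11:-→d12:-→d13:-→d14:-→d15:-→d16:-→d17:-→d18:H1→d19:-  best=H1
  ? 141.121.16.0  path d0:H1→d1:-→d2:-→d3:-→d4:-→d5:-→d6:-→d7:-→d8:H1→d9:-→d10:-→d11:-→d12:-→d13:-→d14:-→d15:-→d16:-→d17:-→d18:H1→d19:-→d20:H0→d21:-  best=H0
  + 0.0.0.0/0 (H2) depth=0
  ? 141.121.22.46  path d0:H2→d1:-→d2:-→d3:-→d4:-→d5:-→d6:-→d7:-→d8:H1→d9:-→d10:-→d11:-→d12:-→d13:-→d14:-→d15:-→d16:-→d17:-→d18:H1→d19:-→d20:H0→d21:-→d22:-→d23:-→d24:H2→d25:-→d26:-→d27:-→d28:H2→d29:-  best=H2
  + 141.121.22.0/24 (H2) depth=24
  ? 141.0.2.78  path d0:H2→d1:-→d2:-→d3:-→d4:-→d5:-→d6:-→d7:-→d8:H1→d9:-  best=H1
  ? 216.0.1.16  path d0:H2→d1:-→d2:-→d3:-→d4:-→d5:-→d6:-→d7:-→d8:H1→d9:-  best=H1

== LOOKUPS ==
["H2","H0","no-route","H0","no-route","H1","H1","H1","H0","H2","H1","H1"]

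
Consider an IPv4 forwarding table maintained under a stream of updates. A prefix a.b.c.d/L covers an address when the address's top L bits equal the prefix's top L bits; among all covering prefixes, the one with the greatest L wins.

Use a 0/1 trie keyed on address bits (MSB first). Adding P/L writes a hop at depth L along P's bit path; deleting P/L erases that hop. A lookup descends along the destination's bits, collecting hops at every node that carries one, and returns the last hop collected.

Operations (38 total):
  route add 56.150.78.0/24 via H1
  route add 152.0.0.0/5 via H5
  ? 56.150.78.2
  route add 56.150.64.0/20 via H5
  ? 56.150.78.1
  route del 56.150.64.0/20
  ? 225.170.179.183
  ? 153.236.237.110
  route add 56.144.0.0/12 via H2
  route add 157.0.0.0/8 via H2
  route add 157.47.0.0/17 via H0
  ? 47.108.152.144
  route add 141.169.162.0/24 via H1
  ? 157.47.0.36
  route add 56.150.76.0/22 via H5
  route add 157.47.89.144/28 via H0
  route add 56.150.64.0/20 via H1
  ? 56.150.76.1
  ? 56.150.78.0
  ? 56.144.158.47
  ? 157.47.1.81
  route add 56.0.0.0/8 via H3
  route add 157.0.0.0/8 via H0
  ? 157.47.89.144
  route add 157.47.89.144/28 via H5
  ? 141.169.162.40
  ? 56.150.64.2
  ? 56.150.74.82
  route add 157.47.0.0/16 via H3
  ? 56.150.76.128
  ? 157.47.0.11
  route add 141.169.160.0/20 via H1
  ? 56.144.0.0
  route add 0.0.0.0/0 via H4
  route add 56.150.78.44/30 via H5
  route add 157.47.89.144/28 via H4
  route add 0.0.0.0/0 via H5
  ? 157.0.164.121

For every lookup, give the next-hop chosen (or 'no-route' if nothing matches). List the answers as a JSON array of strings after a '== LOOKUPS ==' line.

Apply in order:
  + 56.150.78.0/24 (H1) depth=24
  + 152.0.0.0/5 (H5) depth=5
  Q 56.150.78.2: descend 001110001001011001001110 ; hops seen [H1] ; pick H1
  + 56.150.64.0/20 (H5) depth=20
  Q 56.150.78.1: descend 001110001001011001001110 ; hops seen [H5,H1] ; pick H1
  - 56.150.64.0/20 clear@20
  Q 225.170.179.183: descend 1 ; hops seen [∅] ; pick no-route
  Q 153.236.237.110: descend 10011 ; hops seen [H5] ; pick H5
  + 56.144.0.0/12 (H2) depth=12
  + 157.0.0.0/8 (H2) depth=8
  + 157.47.0.0/17 (H0) depth=17
  Q 47.108.152.144: descend 001 ; hops seen [∅] ; pick no-route
  + 141.169.162.0/24 (H1) depth=24
  Q 157.47.0.36: descend 10011101001011110 ; hops seen [H5,H2,H0] ; pick H0
  + 56.150.76.0/22 (H5) depth=22
  + 157.47.89.144/28 (H0) depth=28
  + 56.150.64.0/20 (H1) depth=20
  Q 56.150.76.1: descend 0011100010010110010011 ; hops seen [H2,H1,H5] ; pick H5
  Q 56.150.78.0: descend 001110001001011001001110 ; hops seen [H2,H1,H5,H1] ; pick H1
  Q 56.144.158.47: descend 0011100010010 ; hops seen [H2] ; pick H2
  Q 157.47.1.81: descend 10011101001011110 ; hops seen [H5,H2,H0] ; pick H0
  + 56.0.0.0/8 (H3) depth=8
  + 157.0.0.0/8 (H0) depth=8
  Q 157.47.89.144: descend 1001110100101111010110011001 ; hops seen [H5,H0,H0,H0] ; pick H0
  + 157.47.89.144/28 (H5) depth=28
  Q 141.169.162.40: descend 100011011010100110100010 ; hops seen [H1] ; pick H1
  Q 56.150.64.2: descend 00111000100101100100 ; hops seen [H3,H2,H1] ; pick H1
  Q 56.150.74.82: descend 001110001001011001001 ; hops seen [H3,H2,H1] ; pick H1
  + 157.47.0.0/16 (H3) depth=16
  Q 56.150.76.128: descend 0011100010010110010011 ; hops seen [H3,H2,H1,H5] ; pick H5
  Q 157.47.0.11: descend 10011101001011110 ; hops seen [H5,H0,H3,H0] ; pick H0
  + 141.169.160.0/20 (H1) depth=20
  Q 56.144.0.0: descend 0011100010010 ; hops seen [H3,H2] ; pick H2
  + 0.0.0.0/0 (H4) depth=0
  + 56.150.78.44/30 (H5) depth=30
  + 157.47.89.144/28 (H4) depth=28
  + 0.0.0.0/0 (H5) depth=0
  Q 157.0.164.121: descend 1001110100 ; hops seen [H5,H5,H0] ; pick H0

== LOOKUPS ==
["H1","H1","no-route","H5","no-route","H0","H5","H1","H2","H0","H0","H1","H1","H1","H5","H0","H2","H0"]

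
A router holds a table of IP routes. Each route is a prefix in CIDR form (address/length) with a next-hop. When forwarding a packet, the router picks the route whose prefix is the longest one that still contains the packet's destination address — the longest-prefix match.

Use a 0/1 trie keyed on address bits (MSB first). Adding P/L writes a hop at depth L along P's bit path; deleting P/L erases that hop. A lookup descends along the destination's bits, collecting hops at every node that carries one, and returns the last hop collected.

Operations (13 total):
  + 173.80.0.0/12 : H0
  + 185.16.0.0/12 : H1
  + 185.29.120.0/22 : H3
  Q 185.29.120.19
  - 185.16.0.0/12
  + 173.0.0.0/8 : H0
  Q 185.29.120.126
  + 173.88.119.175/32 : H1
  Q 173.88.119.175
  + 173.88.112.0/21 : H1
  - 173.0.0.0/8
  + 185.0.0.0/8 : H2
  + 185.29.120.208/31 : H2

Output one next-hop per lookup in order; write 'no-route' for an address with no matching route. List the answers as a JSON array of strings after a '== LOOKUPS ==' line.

Apply in order:
  + 173.80.0.0/12 (H0) depth=12
  + 185.16.0.0/12 (H1) depth=12
  + 185.29.120.0/22 (H3) depth=22
  ? 185.29.120.19  path d0:-→d1:-→d2:-→d3:-→d4:-→d5:-→d6:-→d7:-→d8:-→d9:-→d10:-→d11:-→d12:H1→d13:-→d14:-→d15:-→d16:-→d17:-→d18:-→d19:-→d20:-→d21:-→d22:H3  best=H3
  del 185.16.0.0/12 (clear depth 12)
  + 173.0.0.0/8 (H0) depth=8
  ? 185.29.120.126  path d0:-→d1:-→d2:-→d3:-→d4:-→d5:-→d6:-→d7:-→d8:-→d9:-→d10:-→d11:-→d12:-→d13:-→d14:-→d15:-→d16:-→d17:-→d18:-→d19:-→d20:-→d21:-→d22:H3  best=H3
  + 173.88.119.175/32 (H1) depth=32
  ? 173.88.119.175  path d0:-→d1:-→d2:-→d3:-→d4:-→d5:-→d6:-→d7:-→d8:H0→d9:-→d10:-→d11:-→d12:H0→d13:-→d14:-→d15:-→d16:-→d17:-→d18:-→d19:-→d20:-→d21:-→d22:-→d23:-→d24:-→d25:-→d26:-→d27:-→d28:-→d29:-→d30:-→d31:-→d32:H1  best=H1
  + 173.88.112.0/21 (H1) depth=21
  del 173.0.0.0/8 (clear depth 8)
  + 185.0.0.0/8 (H2) depth=8
  + 185.29.120.208/31 (H2) depth=31

== LOOKUPS ==
["H3","H3","H1"]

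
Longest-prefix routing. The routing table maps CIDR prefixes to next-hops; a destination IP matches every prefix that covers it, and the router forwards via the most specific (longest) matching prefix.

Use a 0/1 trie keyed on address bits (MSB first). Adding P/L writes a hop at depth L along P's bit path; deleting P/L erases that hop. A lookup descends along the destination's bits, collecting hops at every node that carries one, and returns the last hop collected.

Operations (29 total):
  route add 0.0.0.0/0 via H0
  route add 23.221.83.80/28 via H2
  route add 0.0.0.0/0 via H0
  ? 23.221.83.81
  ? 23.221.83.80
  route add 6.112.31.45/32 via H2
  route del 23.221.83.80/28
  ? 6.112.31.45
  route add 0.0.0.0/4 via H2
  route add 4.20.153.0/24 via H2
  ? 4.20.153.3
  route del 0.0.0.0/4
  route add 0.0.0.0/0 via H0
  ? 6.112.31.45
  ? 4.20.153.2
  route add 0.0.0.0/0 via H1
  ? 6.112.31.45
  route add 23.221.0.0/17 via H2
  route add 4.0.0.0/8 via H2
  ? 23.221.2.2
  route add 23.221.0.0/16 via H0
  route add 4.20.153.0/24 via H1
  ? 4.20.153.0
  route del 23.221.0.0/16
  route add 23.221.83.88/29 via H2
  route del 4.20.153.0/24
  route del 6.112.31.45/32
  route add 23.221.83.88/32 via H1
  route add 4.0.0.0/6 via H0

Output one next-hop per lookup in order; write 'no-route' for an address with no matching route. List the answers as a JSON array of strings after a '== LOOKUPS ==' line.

Process each operation:
  add 0.0.0.0/0 -> H0 at depth 0
  add 23.221.83.80/28 -> H2 at depth 28
  add 0.0.0.0/0 -> H0 at depth 0
  Q 23.221.83.81: descend 0001011111011101010100110101 ; hops seen [H0,H2] ; pick H2
  Q 23.221.83.80: descend 0001011111011101010100110101 ; hops seen [H0,H2] ; pick H2
  add 6.112.31.45/32 -> H2 at depth 32
  - 23.221.83.80/28 clear@28
  Q 6.112.31.45: descend 00000110011100000001111100101101 ; hops seen [H0,H2] ; pick H2
  add 0.0.0.0/4 -> H2 at depth 4
  add 4.20.153.0/24 -> H2 at depth 24
  Q 4.20.153.3: descend 000001000001010010011001 ; hops seen [H0,H2,H2] ; pick H2
  - 0.0.0.0/4 clear@4
  add 0.0.0.0/0 -> H0 at depth 0
  Q 6.112.31.45: descend 00000110011100000001111100101101 ; hops seen [H0,H2] ; pick H2
  Q 4.20.153.2: descend 000001000001010010011001 ; hops seen [H0,H2] ; pick H2
  add 0.0.0.0/0 -> H1 at depth 0
  Q 6.112.31.45: descend 00000110011100000001111100101101 ; hops seen [H1,H2] ; pick H2
  add 23.221.0.0/17 -> H2 at depth 17
  add 4.0.0.0/8 -> H2 at depth 8
  Q 23.221.2.2: descend 00010111110111010 ; hops seen [H1,H2] ; pick H2
  add 23.221.0.0/16 -> H0 at depth 16
  add 4.20.153.0/24 -> H1 at depth 24
  Q 4.20.153.0: descend 000001000001010010011001 ; hops seen [H1,H2,H1] ; pick H1
  - 23.221.0.0/16 clear@16
  add 23.221.83.88/29 -> H2 at depth 29
  - 4.20.153.0/24 clear@24
  - 6.112.31.45/32 clear@32
  add 23.221.83.88/32 -> H1 at depth 32
  add 4.0.0.0/6 -> H0 at depth 6

== LOOKUPS ==
["H2","H2","H2","H2","H2","H2","H2","H2","H1"]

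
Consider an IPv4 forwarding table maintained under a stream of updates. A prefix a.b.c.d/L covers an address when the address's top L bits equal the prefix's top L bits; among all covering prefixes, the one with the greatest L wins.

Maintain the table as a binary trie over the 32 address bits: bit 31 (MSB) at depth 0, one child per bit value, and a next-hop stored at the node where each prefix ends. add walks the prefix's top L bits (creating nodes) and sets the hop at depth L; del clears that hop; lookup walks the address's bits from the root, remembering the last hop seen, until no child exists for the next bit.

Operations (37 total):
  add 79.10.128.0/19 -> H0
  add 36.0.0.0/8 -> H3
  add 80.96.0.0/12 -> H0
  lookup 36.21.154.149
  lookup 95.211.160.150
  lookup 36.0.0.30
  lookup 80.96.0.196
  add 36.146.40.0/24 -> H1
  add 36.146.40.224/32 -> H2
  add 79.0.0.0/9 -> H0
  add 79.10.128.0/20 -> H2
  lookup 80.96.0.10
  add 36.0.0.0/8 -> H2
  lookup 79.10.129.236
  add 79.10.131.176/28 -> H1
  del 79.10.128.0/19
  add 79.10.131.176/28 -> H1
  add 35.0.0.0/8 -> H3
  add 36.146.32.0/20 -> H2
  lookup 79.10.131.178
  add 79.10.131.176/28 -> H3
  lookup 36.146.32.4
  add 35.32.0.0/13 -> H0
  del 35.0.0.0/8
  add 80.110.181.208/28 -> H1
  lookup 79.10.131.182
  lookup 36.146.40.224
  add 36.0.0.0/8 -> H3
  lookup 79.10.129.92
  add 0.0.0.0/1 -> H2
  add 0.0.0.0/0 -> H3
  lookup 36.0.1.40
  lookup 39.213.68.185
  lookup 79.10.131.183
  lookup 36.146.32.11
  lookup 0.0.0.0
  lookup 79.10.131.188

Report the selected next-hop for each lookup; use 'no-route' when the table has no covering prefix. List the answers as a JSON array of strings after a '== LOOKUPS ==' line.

Trace:
  + 79.10.128.0/19 (H0) depth=19
  + 36.0.0.0/8 (H3) depth=8
  + 80.96.0.0/12 (H0) depth=12
  ? 36.21.154.149  path d0:-→d1:-→d2:-→d3:-→d4:-→d5:-→d6:-→d7:-→d8:H3  best=H3
  ? 95.211.160.150  path d0:-→d1:-→d2:-→d3:-→d4:-  best=no-route
  ? 36.0.0.30  path d0:-→d1:-→d2:-→d3:-→d4:-→d5:-→d6:-→d7:-→d8:H3  best=H3
  ? 80.96.0.196  path d0:-→d1:-→d2:-→d3:-→d4:-→d5:-→d6:-→d7:-→d8:-→d9:-→d10:-→d11:-→d12:H0  best=H0
  + 36.146.40.0/24 (H1) depth=24
  + 36.146.40.224/32 (H2) depth=32
  + 79.0.0.0/9 (H0) depth=9
  + 79.10.128.0/20 (H2) depth=20
  ? 80.96.0.10  path d0:-→d1:-→d2:-→d3:-→d4:-→d5:-→d6:-→d7:-→d8:-→d9:-→d10:-→d11:-→d12:H0  best=H0
  + 36.0.0.0/8 (H2) depth=8
  ? 79.10.129.236  path d0:-→d1:-→d2:-→d3:-→d4:-→d5:-→d6:-→d7:-→d8:-→d9:H0→d10:-→d11:-→d12:-→d13:-→d14:-→d15:-→d16:-→d17:-→d18:-→d19:H0→d20:H2  best=H2
  + 79.10.131.176/28 (H1) depth=28
  - 79.10.128.0/19 clear@19
  + 79.10.131.176/28 (H1) depth=28
  + 35.0.0.0/8 (H3) depth=8
  + 36.146.32.0/20 (H2) depth=20
  ? 79.10.131.178  path d0:-→d1:-→d2:-→d3:-→d4:-→d5:-→d6:-→d7:-→d8:-→d9:H0→d10:-→d11:-→d12:-→d13:-→d14:-→d15:-→d16:-→d17:-→d18:-→d19:-→d20:H2→d21:-→d22:-→d23:-→d24:-→d25:-→d26:-→d27:-→d28:H1  best=H1
  + 79.10.131.176/28 (H3) depth=28
  ? 36.146.32.4  path d0:-→d1:-→d2:-→d3:-→d4:-→d5:-→d6:-→d7:-→d8:H2→d9:-→d10:-→d11:-→d12:-→d13:-→d14:-→d15:-→d16:-→d17:-→d18:-→d19:-→d20:H2  best=H2
  + 35.32.0.0/13 (H0) depth=13
  - 35.0.0.0/8 clear@8
  + 80.110.181.208/28 (H1) depth=28
  ? 79.10.131.182  path d0:-→d1:-→d2:-→d3:-→d4:-→d5:-→d6:-→d7:-→d8:-→d9:H0→d10:-→d11:-→d12:-→d13:-→d14:-→d15:-→d16:-→d17:-→d18:-→d19:-→d20:H2→d21:-→d22:-→d23:-→d24:-→d25:-→d26:-→d27:-→d28:H3  best=H3
  ? 36.146.40.224  path d0:-→d1:-→d2:-→d3:-→d4:-→d5:-→d6:-→d7:-→d8:H2→d9:-→d10:-→d11:-→d12:-→d13:-→d14:-→d15:-→d16:-→d17:-→d18:-→d19:-→d20:H2→d21:-→d22:-→d23:-→d24:H1→d25:-→d26:-→d27:-→d28:-→d29:-→d30:-→d31:-→d32:H2  best=H2
  + 36.0.0.0/8 (H3) depth=8
  ? 79.10.129.92  path d0:-→d1:-→d2:-→d3:-→d4:-→d5:-→d6:-→d7:-→d8:-→d9:H0→d10:-→d11:-→d12:-→d13:-→d14:-→d15:-→d16:-→d17:-→d18:-→d19:-→d20:H2→d21:-→d22:-  best=H2
  + 0.0.0.0/1 (H2) depth=1
  + 0.0.0.0/0 (H3) depth=0
  ? 36.0.1.40  path d0:H3→d1:H2→d2:-→d3:-→d4:-→d5:-→d6:-→d7:-→d8:H3  best=H3
  ? 39.213.68.185  path d0:H3→d1:H2→d2:-→d3:-→d4:-→d5:-→d6:-  best=H2
  ? 79.10.131.183  path d0:H3→d1:H2→d2:-→d3:-→d4:-→d5:-→d6:-→d7:-→d8:-→d9:H0→d10:-→d11:-→d12:-→d13:-→d14:-→d15:-→d16:-→d17:-→d18:-→d19:-→d20:H2→d21:-→d22:-→d23:-→d24:-→d25:-→d26:-→d27:-→d28:H3  best=H3
  ? 36.146.32.11  path d0:H3→d1:H2→d2:-→d3:-→d4:-→d5:-→d6:-→d7:-→d8:H3→d9:-→d10:-→d11:-→d12:-→d13:-→d14:-→d15:-→d16:-→d17:-→d18:-→d19:-→d20:H2  best=H2
  ? 0.0.0.0  path d0:H3→d1:H2→d2:-  best=H2
  ? 79.10.131.188  path d0:H3→d1:H2→d2:-→d3:-→d4:-→d5:-→d6:-→d7:-→d8:-→d9:H0→d10:-→d11:-→d12:-→d13:-→d14:-→d15:-→d16:-→d17:-→d18:-→d19:-→d20:H2→d21:-→d22:-→d23:-→d24:-→d25:-→d26:-→d27:-→d28:H3  best=H3

== LOOKUPS ==
["H3","no-route","H3","H0","H0","H2","H1","H2","H3","H2","H2","H3","H2","H3","H2","H2","H3"]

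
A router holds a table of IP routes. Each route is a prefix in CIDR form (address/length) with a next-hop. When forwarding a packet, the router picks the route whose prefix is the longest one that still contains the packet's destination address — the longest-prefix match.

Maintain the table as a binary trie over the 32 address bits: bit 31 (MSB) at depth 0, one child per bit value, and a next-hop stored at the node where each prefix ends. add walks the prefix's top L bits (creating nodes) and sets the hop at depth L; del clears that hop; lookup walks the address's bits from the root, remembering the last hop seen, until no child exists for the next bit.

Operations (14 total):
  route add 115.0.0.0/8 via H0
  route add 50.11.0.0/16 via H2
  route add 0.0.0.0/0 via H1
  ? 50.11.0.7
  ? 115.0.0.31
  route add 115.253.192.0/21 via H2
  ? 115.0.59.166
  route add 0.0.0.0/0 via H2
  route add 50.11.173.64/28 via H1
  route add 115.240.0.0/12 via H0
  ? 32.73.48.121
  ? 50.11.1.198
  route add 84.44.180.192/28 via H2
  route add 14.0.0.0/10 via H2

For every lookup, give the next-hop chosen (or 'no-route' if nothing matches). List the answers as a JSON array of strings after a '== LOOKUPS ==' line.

Apply in order:
  add 115.0.0.0/8 -> H0 at depth 8
  add 50.11.0.0/16 -> H2 at depth 16
  add 0.0.0.0/0 -> H1 at depth 0
  lookup 50.11.0.7: bits 0011001000001011 walk d0:H1→d1:-→d2:-→d3:-→d4:-→d5:-→d6:-→d7:-→d8:-→d9:-→d10:-→d11:-→d12:-→d13:-→d14:-→d15:-→d16:H2 -> H2
  lookup 115.0.0.31: bits 01110011 walk d0:H1→d1:-→d2:-→d3:-→d4:-→d5:-→d6:-→d7:-→d8:H0 -> H0
  add 115.253.192.0/21 -> H2 at depth 21
  lookup 115.0.59.166: bits 01110011 walk d0:H1→d1:-→d2:-→d3:-→d4:-→d5:-→d6:-→d7:-→d8:H0 -> H0
  add 0.0.0.0/0 -> H2 at depth 0
  add 50.11.173.64/28 -> H1 at depth 28
  add 115.240.0.0/12 -> H0 at depth 12
  lookup 32.73.48.121: bits 001 walk d0:H2→d1:-→d2:-→d3:- -> H2
  lookup 50.11.1.198: bits 0011001000001011 walk d0:H2→d1:-→d2:-→d3:-→d4:-→d5:-→d6:-→d7:-→d8:-→d9:-→d10:-→d11:-→d12:-→d13:-→d14:-→d15:-→d16:H2 -> H2
  add 84.44.180.192/28 -> H2 at depth 28
  add 14.0.0.0/10 -> H2 at depth 10

== LOOKUPS ==
["H2","H0","H0","H2","H2"]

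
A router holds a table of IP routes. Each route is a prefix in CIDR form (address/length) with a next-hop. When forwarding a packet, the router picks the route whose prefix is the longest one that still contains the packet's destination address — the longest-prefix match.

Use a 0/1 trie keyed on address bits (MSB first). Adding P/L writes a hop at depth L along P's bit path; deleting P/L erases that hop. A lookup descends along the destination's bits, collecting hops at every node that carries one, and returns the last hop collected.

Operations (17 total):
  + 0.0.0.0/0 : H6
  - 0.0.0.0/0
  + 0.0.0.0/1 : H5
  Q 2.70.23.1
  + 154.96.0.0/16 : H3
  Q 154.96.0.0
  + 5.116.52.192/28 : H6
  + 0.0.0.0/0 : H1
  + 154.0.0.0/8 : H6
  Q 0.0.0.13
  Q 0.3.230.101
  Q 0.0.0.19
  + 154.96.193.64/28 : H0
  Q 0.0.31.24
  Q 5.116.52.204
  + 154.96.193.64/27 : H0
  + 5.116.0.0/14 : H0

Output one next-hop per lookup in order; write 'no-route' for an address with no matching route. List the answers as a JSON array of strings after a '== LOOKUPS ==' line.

Trace:
  add 0.0.0.0/0 -> H6 at depth 0
  del 0.0.0.0/0 (clear depth 0)
  add 0.0.0.0/1 -> H5 at depth 1
  Q 2.70.23.1: descend 0 ; hops seen [H5] ; pick H5
  add 154.96.0.0/16 -> H3 at depth 16
  Q 154.96.0.0: descend 1001101001100000 ; hops seen [H3] ; pick H3
  add 5.116.52.192/28 -> H6 at depth 28
  add 0.0.0.0/0 -> H1 at depth 0
  add 154.0.0.0/8 -> H6 at depth 8
  Q 0.0.0.13: descend 00000 ; hops seen [H1,H5] ; pick H5
  Q 0.3.230.101: descend 00000 ; hops seen [H1,H5] ; pick H5
  Q 0.0.0.19: descend 00000 ; hops seen [H1,H5] ; pick H5
  add 154.96.193.64/28 -> H0 at depth 28
  Q 0.0.31.24: descend 00000 ; hops seen [H1,H5] ; pick H5
  Q 5.116.52.204: descend 0000010101110100001101001100 ; hops seen [H1,H5,H6] ; pick H6
  add 154.96.193.64/27 -> H0 at depth 27
  add 5.116.0.0/14 -> H0 at depth 14

== LOOKUPS ==
["H5","H3","H5","H5","H5","H5","H6"]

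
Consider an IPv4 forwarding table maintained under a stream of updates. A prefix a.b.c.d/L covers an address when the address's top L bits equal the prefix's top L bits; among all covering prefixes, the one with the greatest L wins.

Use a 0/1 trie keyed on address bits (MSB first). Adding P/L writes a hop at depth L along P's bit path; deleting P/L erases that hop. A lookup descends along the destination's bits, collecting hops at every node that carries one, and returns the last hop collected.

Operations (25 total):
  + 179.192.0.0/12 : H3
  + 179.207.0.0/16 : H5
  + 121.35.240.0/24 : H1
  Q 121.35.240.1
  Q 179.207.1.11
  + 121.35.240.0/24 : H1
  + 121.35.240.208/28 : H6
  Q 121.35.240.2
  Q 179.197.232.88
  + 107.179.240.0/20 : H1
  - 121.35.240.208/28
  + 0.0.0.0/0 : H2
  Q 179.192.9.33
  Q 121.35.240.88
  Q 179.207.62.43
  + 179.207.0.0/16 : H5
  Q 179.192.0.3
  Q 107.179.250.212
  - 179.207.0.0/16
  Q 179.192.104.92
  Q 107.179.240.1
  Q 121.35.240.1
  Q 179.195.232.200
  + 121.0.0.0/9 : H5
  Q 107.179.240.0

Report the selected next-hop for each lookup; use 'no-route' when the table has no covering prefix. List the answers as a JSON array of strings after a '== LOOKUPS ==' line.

Apply in order:
  + 179.192.0.0/12 (H3) depth=12
  + 179.207.0.0/16 (H5) depth=16
  + 121.35.240.0/24 (H1) depth=24
  lookup 121.35.240.1: bits 011110010010001111110000 walk d0:-→d1:-→d2:-→d3:-→d4:-→d5:-→d6:-→d7:-→d8:-→d9:-→d10:-→d11:-→d12:-→d13:-→d14:-→d15:-→d16:-→d17:-→d18:-→d19:-→d20:-→d21:-→d22:-→d23:-→d24:H1 -> H1
  lookup 179.207.1.11: bits 1011001111001111 walk d0:-→d1:-→d2:-→d3:-→d4:-→d5:-→d6:-→d7:-→d8:-→d9:-→d10:-→d11:-→d12:H3→d13:-→d14:-→d15:-→d16:H5 -> H5
  + 121.35.240.0/24 (H1) depth=24
  + 121.35.240.208/28 (H6) depth=28
  lookup 121.35.240.2: bits 011110010010001111110000 walk d0:-→d1:-→d2:-→d3:-→d4:-→d5:-→d6:-→d7:-→d8:-→d9:-→d10:-→d11:-→d12:-→d13:-→d14:-→d15:-→d16:-→d17:-→d18:-→d19:-→d20:-→d21:-→d22:-→d23:-→d24:H1 -> H1
  lookup 179.197.232.88: bits 101100111100 walk d0:-→d1:-→d2:-→d3:-→d4:-→d5:-→d6:-→d7:-→d8:-→d9:-→d10:-→d11:-→d12:H3 -> H3
  + 107.179.240.0/20 (H1) depth=20
  del 121.35.240.208/28 (clear depth 28)
  + 0.0.0.0/0 (H2) depth=0
  lookup 179.192.9.33: bits 101100111100 walk d0:H2→d1:-→d2:-→d3:-→d4:-→d5:-→d6:-→d7:-→d8:-→d9:-→d10:-→d11:-→d12:H3 -> H3
  lookup 121.35.240.88: bits 011110010010001111110000 walk d0:H2→d1:-→d2:-→d3:-→d4:-→d5:-→d6:-→d7:-→d8:-→d9:-→d10:-→d11:-→d12:-→d13:-→d14:-→d15:-→d16:-→d17:-→d18:-→d19:-→d20:-→d21:-→d22:-→d23:-→d24:H1 -> H1
  lookup 179.207.62.43: bits 1011001111001111 walk d0:H2→d1:-→d2:-→d3:-→d4:-→d5:-→d6:-→d7:-→d8:-→d9:-→d10:-→d11:-→d12:H3→d13:-→d14:-→d15:-→d16:H5 -> H5
  + 179.207.0.0/16 (H5) depth=16
  lookup 179.192.0.3: bits 101100111100 walk d0:H2→d1:-→d2:-→d3:-→d4:-→d5:-→d6:-→d7:-→d8:-→d9:-→d10:-→d11:-→d12:H3 -> H3
  lookup 107.179.250.212: bits 01101011101100111111 walk d0:H2→d1:-→d2:-→d3:-→d4:-→d5:-→d6:-→d7:-→d8:-→d9:-→d10:-→d11:-→d12:-→d13:-→d14:-→d15:-→d16:-→d17:-→d18:-→d19:-→d20:H1 -> H1
  del 179.207.0.0/16 (clear depth 16)
  lookup 179.192.104.92: bits 101100111100 walk d0:H2→d1:-→d2:-→d3:-→d4:-→d5:-→d6:-→d7:-→d8:-→d9:-→d10:-→d11:-→d12:H3 -> H3
  lookup 107.179.240.1: bits 01101011101100111111 walk d0:H2→d1:-→d2:-→d3:-→d4:-→d5:-→d6:-→d7:-→d8:-→d9:-→d10:-→d11:-→d12:-→d13:-→d14:-→d15:-→d16:-→d17:-→d18:-→d19:-→d20:H1 -> H1
  lookup 121.35.240.1: bits 011110010010001111110000 walk d0:H2→d1:-→d2:-→d3:-→d4:-→d5:-→d6:-→d7:-→d8:-→d9:-→d10:-→d11:-→d12:-→d13:-→d14:-→d15:-→d16:-→d17:-→d18:-→d19:-→d20:-→d21:-→d22:-→d23:-→d24:H1 -> H1
  lookup 179.195.232.200: bits 101100111100 walk d0:H2→d1:-→d2:-→d3:-→d4:-→d5:-→d6:-→d7:-→d8:-→d9:-→d10:-→d11:-→d12:H3 -> H3
  + 121.0.0.0/9 (H5) depth=9
  lookup 107.179.240.0: bits 01101011101100111111 walk d0:H2→d1:-→d2:-→d3:-→d4:-→d5:-→d6:-→d7:-→d8:-→d9:-→d10:-→d11:-→d12:-→d13:-→d14:-→d15:-→d16:-→d17:-→d18:-→d19:-→d20:H1 -> H1

== LOOKUPS ==
["H1","H5","H1","H3","H3","H1","H5","H3","H1","H3","H1","H1","H3","H1"]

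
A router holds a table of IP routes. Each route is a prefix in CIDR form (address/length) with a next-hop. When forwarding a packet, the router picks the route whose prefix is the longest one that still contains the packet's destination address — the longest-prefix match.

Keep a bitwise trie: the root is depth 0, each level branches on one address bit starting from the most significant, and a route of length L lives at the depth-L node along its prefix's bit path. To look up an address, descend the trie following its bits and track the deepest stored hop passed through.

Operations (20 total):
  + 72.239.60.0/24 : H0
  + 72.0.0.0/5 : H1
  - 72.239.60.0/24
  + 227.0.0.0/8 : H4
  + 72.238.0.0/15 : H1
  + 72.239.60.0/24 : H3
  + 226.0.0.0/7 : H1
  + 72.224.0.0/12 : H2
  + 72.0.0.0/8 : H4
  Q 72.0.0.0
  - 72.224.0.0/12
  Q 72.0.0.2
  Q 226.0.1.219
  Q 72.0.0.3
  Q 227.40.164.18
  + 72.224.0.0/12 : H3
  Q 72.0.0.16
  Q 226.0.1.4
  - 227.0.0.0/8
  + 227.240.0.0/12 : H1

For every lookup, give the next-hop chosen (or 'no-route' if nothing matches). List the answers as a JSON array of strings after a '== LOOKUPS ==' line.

Process each operation:
  + 72.239.60.0/24 (H0) depth=24
  + 72.0.0.0/5 (H1) depth=5
  - 72.239.60.0/24 clear@24
  + 227.0.0.0/8 (H4) depth=8
  + 72.238.0.0/15 (H1) depth=15
  + 72.239.60.0/24 (H3) depth=24
  + 226.0.0.0/7 (H1) depth=7
  + 72.224.0.0/12 (H2) depth=12
  + 72.0.0.0/8 (H4) depth=8
  Q 72.0.0.0: descend 01001000 ; hops seen [H1,H4] ; pick H4
  - 72.224.0.0/12 clear@12
  Q 72.0.0.2: descend 01001000 ; hops seen [H1,H4] ; pick H4
  Q 226.0.1.219: descend 1110001 ; hops seen [H1] ; pick H1
  Q 72.0.0.3: descend 01001000 ; hops seen [H1,H4] ; pick H4
  Q 227.40.164.18: descend 11100011 ; hops seen [H1,H4] ; pick H4
  + 72.224.0.0/12 (H3) depth=12
  Q 72.0.0.16: descend 01001000 ; hops seen [H1,H4] ; pick H4
  Q 226.0.1.4: descend 1110001 ; hops seen [H1] ; pick H1
  - 227.0.0.0/8 clear@8
  + 227.240.0.0/12 (H1) depth=12

== LOOKUPS ==
["H4","H4","H1","H4","H4","H4","H1"]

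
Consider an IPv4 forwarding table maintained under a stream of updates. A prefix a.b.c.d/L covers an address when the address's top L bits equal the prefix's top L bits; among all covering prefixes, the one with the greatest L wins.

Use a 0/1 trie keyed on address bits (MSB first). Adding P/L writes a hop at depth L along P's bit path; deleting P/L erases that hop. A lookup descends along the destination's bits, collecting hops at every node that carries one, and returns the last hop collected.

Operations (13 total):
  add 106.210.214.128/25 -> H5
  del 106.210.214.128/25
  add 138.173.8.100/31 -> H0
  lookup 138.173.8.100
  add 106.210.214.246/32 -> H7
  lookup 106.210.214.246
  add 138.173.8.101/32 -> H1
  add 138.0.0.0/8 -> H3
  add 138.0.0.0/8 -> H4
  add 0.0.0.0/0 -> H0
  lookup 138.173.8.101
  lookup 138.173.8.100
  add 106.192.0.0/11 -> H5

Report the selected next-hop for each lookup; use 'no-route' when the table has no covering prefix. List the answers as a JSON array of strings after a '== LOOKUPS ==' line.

Process each operation:
  + 106.210.214.128/25 (H5) depth=25
  del 106.210.214.128/25 (clear depth 25)
  + 138.173.8.100/31 (H0) depth=31
  lookup 138.173.8.100: bits 1000101010101101000010000110010 walk d0:-→d1:-→d2:-→d3:-→d4:-→d5:-→d6:-→d7:-→d8:-→d9:-→d10:-→d11:-→d12:-→d13:-→d14:-→d15:-→d16:-→d17:-→d18:-→d19:-→d20:-→d21:-→d22:-→d23:-→d24:-→d25:-→d26:-→d27:-→d28:-→d29:-→d30:-→d31:H0 -> H0
  + 106.210.214.246/32 (H7) depth=32
  lookup 106.210.214.246: bits 01101010110100101101011011110110 walk d0:-→d1:-→d2:-→d3:-→d4:-→d5:-→d6:-→d7:-→d8:-→d9:-→d10:-→d11:-→d12:-→d13:-→d14:-→d15:-→d16:-→d17:-→d18:-→d19:-→d20:-→d21:-→d22:-→d23:-→d24:-→d25:-→d26:-→d27:-→d28:-→d29:-→d30:-→d31:-→d32:H7 -> H7
  + 138.173.8.101/32 (H1) depth=32
  + 138.0.0.0/8 (H3) depth=8
  + 138.0.0.0/8 (H4) depth=8
  + 0.0.0.0/0 (H0) depth=0
  lookup 138.173.8.101: bits 10001010101011010000100001100101 walk d0:H0→d1:-→d2:-→d3:-→d4:-→d5:-→d6:-→d7:-→d8:H4→d9:-→d10:-→d11:-→d12:-→d13:-→d14:-→d15:-→d16:-→d17:-→d18:-→d19:-→d20:-→d21:-→d22:-→d23:-→d24:-→d25:-→d26:-→d27:-→d28:-→d29:-→d30:-→d31:H0→d32:H1 -> H1
  lookup 138.173.8.100: bits 1000101010101101000010000110010 walk d0:H0→d1:-→d2:-→d3:-→d4:-→d5:-→d6:-→d7:-→d8:H4→d9:-→d10:-→d11:-→d12:-→d13:-→d14:-→d15:-→d16:-→d17:-→d18:-→d19:-→d20:-→d21:-→d22:-→d23:-→d24:-→d25:-→d26:-→d27:-→d28:-→d29:-→d30:-→d31:H0 -> H0
  + 106.192.0.0/11 (H5) depth=11

== LOOKUPS ==
["H0","H7","H1","H0"]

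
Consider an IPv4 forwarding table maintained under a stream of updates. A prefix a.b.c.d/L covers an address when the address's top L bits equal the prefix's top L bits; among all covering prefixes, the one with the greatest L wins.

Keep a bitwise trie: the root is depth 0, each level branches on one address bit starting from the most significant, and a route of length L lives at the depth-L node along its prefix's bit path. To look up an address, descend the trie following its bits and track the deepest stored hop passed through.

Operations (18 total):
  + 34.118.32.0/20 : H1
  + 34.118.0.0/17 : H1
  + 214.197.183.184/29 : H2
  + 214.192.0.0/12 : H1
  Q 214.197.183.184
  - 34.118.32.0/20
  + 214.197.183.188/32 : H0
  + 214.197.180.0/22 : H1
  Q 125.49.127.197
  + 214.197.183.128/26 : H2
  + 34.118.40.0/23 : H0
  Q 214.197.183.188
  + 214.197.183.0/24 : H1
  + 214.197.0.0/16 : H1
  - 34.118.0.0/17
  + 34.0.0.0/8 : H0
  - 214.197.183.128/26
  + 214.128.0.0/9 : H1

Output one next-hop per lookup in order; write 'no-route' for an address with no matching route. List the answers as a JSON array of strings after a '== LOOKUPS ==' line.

Process each operation:
  + 34.118.32.0/20 (H1) depth=20
  + 34.118.0.0/17 (H1) depth=17
  + 214.197.183.184/29 (H2) depth=29
  + 214.192.0.0/12 (H1) depth=12
  Q 214.197.183.184: descend 11010110110001011011011110111 ; hops seen [H1,H2] ; pick H2
  - 34.118.32.0/20 clear@20
  + 214.197.183.188/32 (H0) depth=32
  + 214.197.180.0/22 (H1) depth=22
  Q 125.49.127.197: descend 0 ; hops seen [∅] ; pick no-route
  + 214.197.183.128/26 (H2) depth=26
  + 34.118.40.0/23 (H0) depth=23
  Q 214.197.183.188: descend 11010110110001011011011110111100 ; hops seen [H1,H1,H2,H2,H0] ; pick H0
  + 214.197.183.0/24 (H1) depth=24
  + 214.197.0.0/16 (H1) depth=16
  - 34.118.0.0/17 clear@17
  + 34.0.0.0/8 (H0) depth=8
  - 214.197.183.128/26 clear@26
  + 214.128.0.0/9 (H1) depth=9

== LOOKUPS ==
["H2","no-route","H0"]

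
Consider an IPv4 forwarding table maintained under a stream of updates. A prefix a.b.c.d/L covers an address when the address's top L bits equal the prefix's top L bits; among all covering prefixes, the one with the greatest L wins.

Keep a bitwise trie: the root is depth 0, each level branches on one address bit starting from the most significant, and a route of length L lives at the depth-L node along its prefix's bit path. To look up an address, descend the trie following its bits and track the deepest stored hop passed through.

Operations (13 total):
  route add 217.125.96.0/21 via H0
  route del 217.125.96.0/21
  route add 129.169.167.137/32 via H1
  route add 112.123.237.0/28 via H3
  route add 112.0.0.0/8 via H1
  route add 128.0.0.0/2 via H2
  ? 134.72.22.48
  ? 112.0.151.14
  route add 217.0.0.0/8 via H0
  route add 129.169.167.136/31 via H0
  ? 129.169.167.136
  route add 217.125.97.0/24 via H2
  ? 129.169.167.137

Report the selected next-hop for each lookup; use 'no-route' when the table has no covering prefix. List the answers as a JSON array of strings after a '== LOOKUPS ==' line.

Trace:
  add 217.125.96.0/21 -> H0 at depth 21
  del 217.125.96.0/21 (clear depth 21)
  add 129.169.167.137/32 -> H1 at depth 32
  add 112.123.237.0/28 -> H3 at depth 28
  add 112.0.0.0/8 -> H1 at depth 8
  add 128.0.0.0/2 -> H2 at depth 2
  lookup 134.72.22.48: bits 10000 walk d0:-→d1:-→d2:H2→d3:-→d4:-→d5:- -> H2
  lookup 112.0.151.14: bits 011100000 walk d0:-→d1:-→d2:-→d3:-→d4:-→d5:-→d6:-→d7:-→d8:H1→d9:- -> H1
  add 217.0.0.0/8 -> H0 at depth 8
  add 129.169.167.136/31 -> H0 at depth 31
  lookup 129.169.167.136: bits 1000000110101001101001111000100 walk d0:-→d1:-→d2:H2→d3:-→d4:-→d5:-→d6:-→d7:-→d8:-→d9:-→d10:-→d11:-→d12:-→d13:-→d14:-→d15:-→d16:-→d17:-→d18:-→d19:-→d20:-→d21:-→d22:-→d23:-→d24:-→d25:-→d26:-→d27:-→d28:-→d29:-→d30:-→d31:H0 -> H0
  add 217.125.97.0/24 -> H2 at depth 24
  lookup 129.169.167.137: bits 10000001101010011010011110001001 walk d0:-→d1:-→d2:H2→d3:-→d4:-→d5:-→d6:-→d7:-→d8:-→d9:-→d10:-→d11:-→d12:-→d13:-→d14:-→d15:-→d16:-→d17:-→d18:-→d19:-→d20:-→d21:-→d22:-→d23:-→d24:-→d25:-→d26:-→d27:-→d28:-→d29:-→d30:-→d31:H0→d32:H1 -> H1

== LOOKUPS ==
["H2","H1","H0","H1"]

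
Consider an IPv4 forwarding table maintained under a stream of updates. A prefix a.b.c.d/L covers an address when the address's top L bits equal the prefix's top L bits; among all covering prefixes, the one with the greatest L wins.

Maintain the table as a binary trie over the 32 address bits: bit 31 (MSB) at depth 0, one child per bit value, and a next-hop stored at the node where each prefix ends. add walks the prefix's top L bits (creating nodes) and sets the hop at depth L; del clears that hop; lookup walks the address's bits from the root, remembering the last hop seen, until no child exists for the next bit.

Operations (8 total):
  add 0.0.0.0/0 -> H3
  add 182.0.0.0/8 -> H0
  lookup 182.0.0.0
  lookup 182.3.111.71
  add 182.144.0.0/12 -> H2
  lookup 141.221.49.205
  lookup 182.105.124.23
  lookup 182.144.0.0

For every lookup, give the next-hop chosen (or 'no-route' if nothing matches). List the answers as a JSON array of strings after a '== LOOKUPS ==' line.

Trace:
  add 0.0.0.0/0 -> H3 at depth 0
  add 182.0.0.0/8 -> H0 at depth 8
  Q 182.0.0.0: descend 10110110 ; hops seen [H3,H0] ; pick H0
  Q 182.3.111.71: descend 10110110 ; hops seen [H3,H0] ; pick H0
  add 182.144.0.0/12 -> H2 at depth 12
  Q 141.221.49.205: descend 10 ; hops seen [H3] ; pick H3
  Q 182.105.124.23: descend 10110110 ; hops seen [H3,H0] ; pick H0
  Q 182.144.0.0: descend 101101101001 ; hops seen [H3,H0,H2] ; pick H2

== LOOKUPS ==
["H0","H0","H3","H0","H2"]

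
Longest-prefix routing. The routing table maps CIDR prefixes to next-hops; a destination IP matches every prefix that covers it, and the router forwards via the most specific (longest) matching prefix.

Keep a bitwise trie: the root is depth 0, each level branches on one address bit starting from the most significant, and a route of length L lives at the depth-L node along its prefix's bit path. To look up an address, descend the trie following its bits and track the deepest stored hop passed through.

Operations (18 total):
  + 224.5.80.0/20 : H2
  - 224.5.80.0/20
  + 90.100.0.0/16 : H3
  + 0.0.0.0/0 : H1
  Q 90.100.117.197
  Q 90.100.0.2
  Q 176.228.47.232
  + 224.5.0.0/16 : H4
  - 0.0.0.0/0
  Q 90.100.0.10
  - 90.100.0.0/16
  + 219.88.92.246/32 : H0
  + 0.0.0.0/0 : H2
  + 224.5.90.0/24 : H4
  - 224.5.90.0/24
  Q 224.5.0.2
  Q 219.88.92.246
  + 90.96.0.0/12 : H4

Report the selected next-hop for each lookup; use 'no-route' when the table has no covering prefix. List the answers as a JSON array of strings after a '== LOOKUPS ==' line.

Process each operation:
  + 224.5.80.0/20 (H2) depth=20
  - 224.5.80.0/20 clear@20
  + 90.100.0.0/16 (H3) depth=16
  + 0.0.0.0/0 (H1) depth=0
  ? 90.100.117.197  path d0:H1→d1:-→d2:-→d3:-→d4:-→d5:-→d6:-→d7:-→d8:-→d9:-→d10:-→d11:-→d12:-→d13:-→d14:-→d15:-→d16:H3  best=H3
  ? 90.100.0.2  path d0:H1→d1:-→d2:-→d3:-→d4:-→d5:-→d6:-→d7:-→d8:-→d9:-→d10:-→d11:-→d12:-→d13:-→d14:-→d15:-→d16:H3  best=H3
  ? 176.228.47.232  path d0:H1→d1:-  best=H1
  + 224.5.0.0/16 (H4) depth=16
  - 0.0.0.0/0 clear@0
  ? 90.100.0.10  path d0:-→d1:-→d2:-→d3:-→d4:-→d5:-→d6:-→d7:-→d8:-→d9:-→d10:-→d11:-→d12:-→d13:-→d14:-→d15:-→d16:H3  best=H3
  - 90.100.0.0/16 clear@16
  + 219.88.92.246/32 (H0) depth=32
  + 0.0.0.0/0 (H2) depth=0
  + 224.5.90.0/24 (H4) depth=24
  - 224.5.90.0/24 clear@24
  ? 224.5.0.2  path d0:H2→d1:-→d2:-→d3:-→d4:-→d5:-→d6:-→d7:-→d8:-→d9:-→d10:-→d11:-→d12:-→d13:-→d14:-→d15:-→d16:H4→d17:-  best=H4
  ? 219.88.92.246  path d0:H2→d1:-→d2:-→d3:-→d4:-→d5:-→d6:-→d7:-→d8:-→d9:-→d10:-→d11:-→d12:-→d13:-→d14:-→d15:-→d16:-→d17:-→d18:-→d19:-→d20:-→d21:-→d22:-→d23:-→d24:-→d25:-→d26:-→d27:-→d28:-→d29:-→d30:-→d31:-→d32:H0  best=H0
  + 90.96.0.0/12 (H4) depth=12

== LOOKUPS ==
["H3","H3","H1","H3","H4","H0"]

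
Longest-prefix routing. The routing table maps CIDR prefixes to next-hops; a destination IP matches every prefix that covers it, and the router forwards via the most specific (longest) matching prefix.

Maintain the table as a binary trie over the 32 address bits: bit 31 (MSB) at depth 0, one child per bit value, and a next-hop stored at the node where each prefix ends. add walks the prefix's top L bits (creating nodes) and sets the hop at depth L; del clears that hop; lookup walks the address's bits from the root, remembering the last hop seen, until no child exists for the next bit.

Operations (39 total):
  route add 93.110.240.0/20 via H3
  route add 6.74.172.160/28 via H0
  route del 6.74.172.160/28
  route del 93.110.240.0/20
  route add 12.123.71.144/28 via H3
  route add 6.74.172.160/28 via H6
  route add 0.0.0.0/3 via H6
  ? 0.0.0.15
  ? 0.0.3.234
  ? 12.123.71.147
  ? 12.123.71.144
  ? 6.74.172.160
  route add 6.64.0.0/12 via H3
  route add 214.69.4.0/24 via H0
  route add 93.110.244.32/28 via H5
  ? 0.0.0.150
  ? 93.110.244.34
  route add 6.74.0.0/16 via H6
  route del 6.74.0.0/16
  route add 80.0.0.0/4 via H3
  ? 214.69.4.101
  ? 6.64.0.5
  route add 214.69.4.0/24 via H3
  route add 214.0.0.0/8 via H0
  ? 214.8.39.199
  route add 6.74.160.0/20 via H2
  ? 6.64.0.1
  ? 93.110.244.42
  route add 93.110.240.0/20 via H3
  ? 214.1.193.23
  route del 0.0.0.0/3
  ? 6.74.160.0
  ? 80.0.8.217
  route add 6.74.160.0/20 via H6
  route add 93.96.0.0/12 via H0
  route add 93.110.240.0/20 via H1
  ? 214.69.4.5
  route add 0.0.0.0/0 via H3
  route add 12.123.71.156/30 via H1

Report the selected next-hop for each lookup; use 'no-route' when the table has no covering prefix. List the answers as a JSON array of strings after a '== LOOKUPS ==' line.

Process each operation:
  add 93.110.240.0/20 -> H3 at depth 20
  add 6.74.172.160/28 -> H0 at depth 28
  - 6.74.172.160/28 clear@28
  - 93.110.240.0/20 clear@20
  add 12.123.71.144/28 -> H3 at depth 28
  add 6.74.172.160/28 -> H6 at depth 28
  add 0.0.0.0/3 -> H6 at depth 3
  Q 0.0.0.15: descend 00000 ; hops seen [H6] ; pick H6
  Q 0.0.3.234: descend 00000 ; hops seen [H6] ; pick H6
  Q 12.123.71.147: descend 0000110001111011010001111001 ; hops seen [H6,H3] ; pick H3
  Q 12.123.71.144: descend 0000110001111011010001111001 ; hops seen [H6,H3] ; pick H3
  Q 6.74.172.160: descend 0000011001001010101011001010 ; hops seen [H6,H6] ; pick H6
  add 6.64.0.0/12 -> H3 at depth 12
  add 214.69.4.0/24 -> H0 at depth 24
  add 93.110.244.32/28 -> H5 at depth 28
  Q 0.0.0.150: descend 00000 ; hops seen [H6] ; pick H6
  Q 93.110.244.34: descend 0101110101101110111101000010 ; hops seen [H5] ; pick H5
  add 6.74.0.0/16 -> H6 at depth 16
  - 6.74.0.0/16 clear@16
  add 80.0.0.0/4 -> H3 at depth 4
  Q 214.69.4.101: descend 110101100100010100000100 ; hops seen [H0] ; pick H0
  Q 6.64.0.5: descend 000001100100 ; hops seen [H6,H3] ; pick H3
  add 214.69.4.0/24 -> H3 at depth 24
  add 214.0.0.0/8 -> H0 at depth 8
  Q 214.8.39.199: descend 110101100 ; hops seen [H0] ; pick H0
  add 6.74.160.0/20 -> H2 at depth 20
  Q 6.64.0.1: descend 000001100100 ; hops seen [H6,H3] ; pick H3
  Q 93.110.244.42: descend 0101110101101110111101000010 ; hops seen [H3,H5] ; pick H5
  add 93.110.240.0/20 -> H3 at depth 20
  Q 214.1.193.23: descend 110101100 ; hops seen [H0] ; pick H0
  - 0.0.0.0/3 clear@3
  Q 6.74.160.0: descend 00000110010010101010 ; hops seen [H3,H2] ; pick H2
  Q 80.0.8.217: descend 0101 ; hops seen [H3] ; pick H3
  add 6.74.160.0/20 -> H6 at depth 20
  add 93.96.0.0/12 -> H0 at depth 12
  add 93.110.240.0/20 -> H1 at depth 20
  Q 214.69.4.5: descend 110101100100010100000100 ; hops seen [H0,H3] ; pick H3
  add 0.0.0.0/0 -> H3 at depth 0
  add 12.123.71.156/30 -> H1 at depth 30

== LOOKUPS ==
["H6","H6","H3","H3","H6","H6","H5","H0","H3","H0","H3","H5","H0","H2","H3","H3"]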